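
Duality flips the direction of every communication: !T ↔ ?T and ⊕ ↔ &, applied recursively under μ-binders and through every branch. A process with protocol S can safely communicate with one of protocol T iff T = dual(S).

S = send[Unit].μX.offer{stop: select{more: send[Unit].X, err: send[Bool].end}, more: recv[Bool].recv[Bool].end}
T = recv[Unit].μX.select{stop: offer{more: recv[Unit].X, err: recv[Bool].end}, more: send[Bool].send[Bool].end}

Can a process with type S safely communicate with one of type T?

send[Unit] ‖ recv[Unit]  match
  μX ‖ μX  match (binder kept)
    offer{stop,more} ‖ select{stop,more}  match labels match
      case stop:
        select{more,err} ‖ offer{more,err}  match labels match
          case more:
            send[Unit] ‖ recv[Unit]  match
              X ‖ X  match
          case err:
            send[Bool] ‖ recv[Bool]  match
              end ‖ end  match
      case more:
        recv[Bool] ‖ send[Bool]  match
          recv[Bool] ‖ send[Bool]  match
            end ‖ end  match

YES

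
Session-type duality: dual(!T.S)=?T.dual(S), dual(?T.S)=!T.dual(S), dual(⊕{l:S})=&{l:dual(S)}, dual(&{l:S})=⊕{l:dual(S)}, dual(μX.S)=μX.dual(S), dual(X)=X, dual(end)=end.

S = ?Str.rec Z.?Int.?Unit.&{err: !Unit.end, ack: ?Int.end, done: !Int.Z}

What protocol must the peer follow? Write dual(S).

!Str.rec Z.!Int.!Unit.+{err: ?Unit.end, ack: !Int.end, done: ?Int.Z}

?Str = !Str
  rec Z = rec Z  (binder kept)
    ?Int = !Int
      ?Unit = !Unit
        &{err,ack,done} = +{err,ack,done}  (offer→select)
          [err]
            !Unit = ?Unit
              end self-dual
          [ack]
            ?Int = !Int
              end self-dual
          [done]
            !Int = ?Int
              Z self-dual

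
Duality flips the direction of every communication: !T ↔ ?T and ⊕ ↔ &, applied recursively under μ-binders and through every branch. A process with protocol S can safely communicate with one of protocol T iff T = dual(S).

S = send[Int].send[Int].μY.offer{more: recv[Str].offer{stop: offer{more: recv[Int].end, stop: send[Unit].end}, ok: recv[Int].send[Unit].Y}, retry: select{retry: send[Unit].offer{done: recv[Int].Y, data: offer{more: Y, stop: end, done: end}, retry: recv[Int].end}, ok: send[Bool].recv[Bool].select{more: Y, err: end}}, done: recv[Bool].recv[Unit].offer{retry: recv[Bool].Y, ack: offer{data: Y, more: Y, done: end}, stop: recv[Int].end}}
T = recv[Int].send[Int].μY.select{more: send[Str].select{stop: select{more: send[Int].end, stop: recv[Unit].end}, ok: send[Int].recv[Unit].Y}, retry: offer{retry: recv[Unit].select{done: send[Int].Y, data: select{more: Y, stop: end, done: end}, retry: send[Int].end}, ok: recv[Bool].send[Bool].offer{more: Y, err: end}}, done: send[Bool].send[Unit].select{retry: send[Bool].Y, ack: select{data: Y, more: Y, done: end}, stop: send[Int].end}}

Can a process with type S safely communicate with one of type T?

send[Int] ‖ recv[Int]  match
  send[Int] ‖ send[Int]  ✗ same direction on both sides — not dual

NO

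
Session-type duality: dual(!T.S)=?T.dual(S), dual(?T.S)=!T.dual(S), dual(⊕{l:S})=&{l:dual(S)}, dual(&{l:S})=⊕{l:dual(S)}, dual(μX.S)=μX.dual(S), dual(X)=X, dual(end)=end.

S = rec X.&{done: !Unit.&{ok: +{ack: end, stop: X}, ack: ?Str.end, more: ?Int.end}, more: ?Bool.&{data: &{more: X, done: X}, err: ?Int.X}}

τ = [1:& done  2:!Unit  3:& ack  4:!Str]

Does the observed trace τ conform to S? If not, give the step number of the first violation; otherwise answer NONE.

4

step 1: & done  match  now at !Unit.&{ok: +{ack: end, stop: rec X.…}, ack: ?Str.end, more: ?Int.end}
step 2: !Unit  match  now at &{ok: +{ack: end, stop: rec X.…}, ack: ?Str.end, more: ?Int.end}
step 3: & ack  match  now at ?Str.end
step 4: got !Str, protocol expects ?Str  ✗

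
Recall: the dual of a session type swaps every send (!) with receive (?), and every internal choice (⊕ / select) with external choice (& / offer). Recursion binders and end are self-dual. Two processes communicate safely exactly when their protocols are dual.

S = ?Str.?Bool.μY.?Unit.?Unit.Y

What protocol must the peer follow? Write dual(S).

?Str → !Str
  ?Bool → !Bool
    μY → μY  (binder kept)
      ?Unit → !Unit
        ?Unit → !Unit
          Y ↦ Y

!Str.!Bool.μY.!Unit.!Unit.Y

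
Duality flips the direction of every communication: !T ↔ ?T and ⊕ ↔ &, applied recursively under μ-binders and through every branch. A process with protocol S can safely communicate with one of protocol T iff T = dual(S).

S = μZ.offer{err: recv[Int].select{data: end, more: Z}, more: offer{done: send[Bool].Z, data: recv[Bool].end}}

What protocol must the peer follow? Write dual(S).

μZ → μZ  (rec unchanged)
  offer{err,more} → select{err,more}  (&→⊕)
    • err:
      recv[Int] → send[Int]
        select{data,more} → offer{data,more}  (internal→external)
          • data:
            dual(end) = end
          • more:
            dual(Z) = Z
    • more:
      offer{done,data} → select{done,data}  (&→⊕)
        • done:
          send[Bool] → recv[Bool]
            dual(Z) = Z
        • data:
          recv[Bool] → send[Bool]
            dual(end) = end

μZ.select{err: send[Int].offer{data: end, more: Z}, more: select{done: recv[Bool].Z, data: send[Bool].end}}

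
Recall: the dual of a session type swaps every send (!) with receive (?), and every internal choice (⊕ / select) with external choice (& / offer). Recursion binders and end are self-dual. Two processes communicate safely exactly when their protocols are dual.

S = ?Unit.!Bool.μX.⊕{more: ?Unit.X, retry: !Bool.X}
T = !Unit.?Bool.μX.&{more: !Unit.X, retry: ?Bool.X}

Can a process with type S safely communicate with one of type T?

?Unit | !Unit  ✓
  !Bool | ?Bool  ✓
    μX | μX  ✓ (binder kept)
      ⊕{more,retry} | &{more,retry}  ✓ same labels
        [more]
          ?Unit | !Unit  ✓
            X | X  ✓
        [retry]
          !Bool | ?Bool  ✓
            X | X  ✓

YES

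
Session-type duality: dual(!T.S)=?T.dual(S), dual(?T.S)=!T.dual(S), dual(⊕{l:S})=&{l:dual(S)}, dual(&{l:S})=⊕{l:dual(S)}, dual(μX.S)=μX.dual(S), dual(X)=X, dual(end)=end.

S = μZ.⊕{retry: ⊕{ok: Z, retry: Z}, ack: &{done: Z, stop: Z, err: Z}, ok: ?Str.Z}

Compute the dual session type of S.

μZ ↦ μZ  (μ self-dual)
  ⊕{retry,ack,ok} ↦ &{retry,ack,ok}  (select→offer)
    • retry:
      ⊕{ok,retry} ↦ &{ok,retry}  (select→offer)
        • ok:
          Z self-dual
        • retry:
          Z self-dual
    • ack:
      &{done,stop,err} ↦ ⊕{done,stop,err}  (&→⊕)
        • done:
          Z self-dual
        • stop:
          Z self-dual
        • err:
          Z self-dual
    • ok:
      ?Str ↦ !Str
        Z self-dual

μZ.&{retry: &{ok: Z, retry: Z}, ack: ⊕{done: Z, stop: Z, err: Z}, ok: !Str.Z}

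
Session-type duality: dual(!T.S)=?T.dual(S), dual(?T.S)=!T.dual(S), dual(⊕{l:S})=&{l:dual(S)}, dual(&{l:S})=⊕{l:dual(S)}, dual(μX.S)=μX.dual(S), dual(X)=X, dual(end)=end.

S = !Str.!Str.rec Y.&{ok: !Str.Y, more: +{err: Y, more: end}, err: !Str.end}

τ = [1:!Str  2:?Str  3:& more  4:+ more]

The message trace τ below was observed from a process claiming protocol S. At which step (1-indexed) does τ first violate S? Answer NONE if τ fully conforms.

2

step 1: !Str  ok  residual = !Str.rec Y.…
step 2: got ?Str, protocol expects !Str  ✗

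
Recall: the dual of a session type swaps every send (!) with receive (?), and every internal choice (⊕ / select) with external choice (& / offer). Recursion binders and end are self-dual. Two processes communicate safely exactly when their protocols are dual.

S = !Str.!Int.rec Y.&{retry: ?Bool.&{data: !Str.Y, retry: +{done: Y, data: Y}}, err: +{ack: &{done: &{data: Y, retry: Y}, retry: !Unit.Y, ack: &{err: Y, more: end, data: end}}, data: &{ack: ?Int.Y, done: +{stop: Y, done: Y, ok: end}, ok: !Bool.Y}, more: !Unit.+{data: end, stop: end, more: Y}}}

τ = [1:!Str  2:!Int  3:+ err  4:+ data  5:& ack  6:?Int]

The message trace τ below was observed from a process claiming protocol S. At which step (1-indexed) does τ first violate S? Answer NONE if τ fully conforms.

3

step 1: !Str  match  residual = !Int.rec Y.…
step 2: !Int  match  residual = rec Y.…
step 3: got + err, protocol expects & retry or & err  ✗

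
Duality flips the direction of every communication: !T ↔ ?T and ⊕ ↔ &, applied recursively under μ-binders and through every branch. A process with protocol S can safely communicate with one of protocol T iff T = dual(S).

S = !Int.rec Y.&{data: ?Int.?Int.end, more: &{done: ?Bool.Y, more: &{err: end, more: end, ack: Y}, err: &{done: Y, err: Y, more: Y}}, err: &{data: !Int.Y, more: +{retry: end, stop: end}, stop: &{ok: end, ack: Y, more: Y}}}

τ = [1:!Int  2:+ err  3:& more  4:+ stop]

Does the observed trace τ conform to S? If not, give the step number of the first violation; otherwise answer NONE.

2

[1] !Int  match  state: rec Y.…
[2] got + err, protocol expects & data or & more or & err  ✗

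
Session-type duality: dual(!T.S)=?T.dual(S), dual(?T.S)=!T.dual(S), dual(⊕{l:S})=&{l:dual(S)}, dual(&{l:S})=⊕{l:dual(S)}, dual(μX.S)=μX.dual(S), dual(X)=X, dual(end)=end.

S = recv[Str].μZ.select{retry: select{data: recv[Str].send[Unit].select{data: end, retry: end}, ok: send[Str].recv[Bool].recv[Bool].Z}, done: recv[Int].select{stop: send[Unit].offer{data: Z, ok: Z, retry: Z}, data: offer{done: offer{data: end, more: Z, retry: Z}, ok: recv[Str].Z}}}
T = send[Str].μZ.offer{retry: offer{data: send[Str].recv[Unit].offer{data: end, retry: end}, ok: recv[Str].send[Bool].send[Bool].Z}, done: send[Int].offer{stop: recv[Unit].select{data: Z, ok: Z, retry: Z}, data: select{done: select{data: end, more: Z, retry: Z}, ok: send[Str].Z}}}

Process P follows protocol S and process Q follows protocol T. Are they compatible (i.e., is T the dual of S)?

recv[Str] | send[Str]  ✓
  μZ | μZ  ✓ (rec unchanged)
    select{retry,done} | offer{retry,done}  ✓ labels match
      • retry:
        select{data,ok} | offer{data,ok}  ✓ labels match
          • data:
            recv[Str] | send[Str]  ✓
              send[Unit] | recv[Unit]  ✓
                select{data,retry} | offer{data,retry}  ✓ labels match
                  • data:
                    end | end  ✓
                  • retry:
                    end | end  ✓
          • ok:
            send[Str] | recv[Str]  ✓
              recv[Bool] | send[Bool]  ✓
                recv[Bool] | send[Bool]  ✓
                  Z | Z  ✓
      • done:
        recv[Int] | send[Int]  ✓
          select{stop,data} | offer{stop,data}  ✓ labels match
            • stop:
              send[Unit] | recv[Unit]  ✓
                offer{data,ok,retry} | select{data,ok,retry}  ✓ labels match
                  • data:
                    Z | Z  ✓
                  • ok:
                    Z | Z  ✓
                  • retry:
                    Z | Z  ✓
            • data:
              offer{done,ok} | select{done,ok}  ✓ labels match
                • done:
                  offer{data,more,retry} | select{data,more,retry}  ✓ labels match
                    • data:
                      end | end  ✓
                    • more:
                      Z | Z  ✓
                    • retry:
                      Z | Z  ✓
                • ok:
                  recv[Str] | send[Str]  ✓
                    Z | Z  ✓

YES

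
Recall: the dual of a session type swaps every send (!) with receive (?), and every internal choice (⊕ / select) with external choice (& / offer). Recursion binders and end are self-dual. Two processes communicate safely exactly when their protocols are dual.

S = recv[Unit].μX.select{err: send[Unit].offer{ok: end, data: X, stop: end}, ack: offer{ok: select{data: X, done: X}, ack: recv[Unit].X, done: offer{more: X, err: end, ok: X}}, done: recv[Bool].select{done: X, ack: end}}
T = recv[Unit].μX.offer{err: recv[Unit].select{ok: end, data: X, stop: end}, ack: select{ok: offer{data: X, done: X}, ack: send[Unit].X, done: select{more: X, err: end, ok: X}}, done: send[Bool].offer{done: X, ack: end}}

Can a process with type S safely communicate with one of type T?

NO

recv[Unit] ‖ recv[Unit]  ✗ same direction on both sides — not dual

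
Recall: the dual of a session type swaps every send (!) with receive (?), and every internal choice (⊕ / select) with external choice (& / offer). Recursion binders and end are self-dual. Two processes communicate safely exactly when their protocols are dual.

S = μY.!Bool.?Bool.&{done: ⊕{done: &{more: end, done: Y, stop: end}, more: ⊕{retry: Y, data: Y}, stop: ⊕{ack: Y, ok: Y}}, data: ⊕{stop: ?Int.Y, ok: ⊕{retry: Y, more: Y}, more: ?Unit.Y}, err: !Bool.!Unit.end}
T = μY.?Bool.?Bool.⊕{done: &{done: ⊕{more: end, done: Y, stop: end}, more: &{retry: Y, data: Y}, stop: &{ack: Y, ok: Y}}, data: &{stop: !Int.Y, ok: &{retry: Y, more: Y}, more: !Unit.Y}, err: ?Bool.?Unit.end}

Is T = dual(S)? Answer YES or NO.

NO

μY vs μY  ✓ (binder kept)
  !Bool vs ?Bool  ✓
    ?Bool vs ?Bool  ✗ same direction on both sides — not dual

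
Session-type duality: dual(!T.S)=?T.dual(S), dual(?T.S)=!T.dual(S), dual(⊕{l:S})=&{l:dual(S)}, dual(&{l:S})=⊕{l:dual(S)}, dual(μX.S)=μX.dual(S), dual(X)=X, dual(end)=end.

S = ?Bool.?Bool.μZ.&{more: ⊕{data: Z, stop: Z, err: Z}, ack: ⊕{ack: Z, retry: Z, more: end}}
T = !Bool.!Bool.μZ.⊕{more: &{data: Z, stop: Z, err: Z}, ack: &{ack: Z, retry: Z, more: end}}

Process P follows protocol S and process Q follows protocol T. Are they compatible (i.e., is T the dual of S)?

YES

?Bool vs !Bool  ok
  ?Bool vs !Bool  ok
    μZ vs μZ  ok (μ self-dual)
      &{more,ack} vs ⊕{more,ack}  ok labels match
        [more]
          ⊕{data,stop,err} vs &{data,stop,err}  ok labels match
            [data]
              Z vs Z  ok
            [stop]
              Z vs Z  ok
            [err]
              Z vs Z  ok
        [ack]
          ⊕{ack,retry,more} vs &{ack,retry,more}  ok labels match
            [ack]
              Z vs Z  ok
            [retry]
              Z vs Z  ok
            [more]
              end vs end  ok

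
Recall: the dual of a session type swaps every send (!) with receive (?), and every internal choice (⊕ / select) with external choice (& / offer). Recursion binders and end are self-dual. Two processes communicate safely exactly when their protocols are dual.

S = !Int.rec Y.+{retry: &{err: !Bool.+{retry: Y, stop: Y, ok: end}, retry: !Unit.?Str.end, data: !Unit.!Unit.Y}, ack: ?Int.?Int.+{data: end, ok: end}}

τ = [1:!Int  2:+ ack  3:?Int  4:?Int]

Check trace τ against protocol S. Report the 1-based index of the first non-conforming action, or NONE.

step 1: !Int  ok  state: rec Y.…
step 2: + ack  ok  state: ?Int.?Int.+{data: end, ok: end}
step 3: ?Int  ok  state: ?Int.+{data: end, ok: end}
step 4: ?Int  ok  state: +{data: end, ok: end}
all 4 steps conform

NONE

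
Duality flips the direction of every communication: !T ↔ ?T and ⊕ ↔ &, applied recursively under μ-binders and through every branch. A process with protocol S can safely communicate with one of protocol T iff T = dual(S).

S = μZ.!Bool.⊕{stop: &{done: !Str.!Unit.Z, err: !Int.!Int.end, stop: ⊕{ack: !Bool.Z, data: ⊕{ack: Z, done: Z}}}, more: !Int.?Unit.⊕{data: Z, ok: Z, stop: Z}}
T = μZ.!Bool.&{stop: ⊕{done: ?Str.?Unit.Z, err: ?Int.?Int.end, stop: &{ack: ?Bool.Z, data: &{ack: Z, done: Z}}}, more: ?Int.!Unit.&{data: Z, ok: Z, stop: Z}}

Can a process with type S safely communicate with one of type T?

NO

μZ | μZ  ok (rec unchanged)
  !Bool | !Bool  ✗ same direction on both sides — not dual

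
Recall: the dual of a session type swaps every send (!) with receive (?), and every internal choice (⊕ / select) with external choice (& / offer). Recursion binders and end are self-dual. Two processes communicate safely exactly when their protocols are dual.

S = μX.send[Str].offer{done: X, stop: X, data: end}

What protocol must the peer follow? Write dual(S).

μX.recv[Str].select{done: X, stop: X, data: end}

μX → μX  (binder kept)
  send[Str] → recv[Str]
    offer{done,stop,data} → select{done,stop,data}  (&→⊕)
      case done:
        X ↦ X
      case stop:
        X ↦ X
      case data:
        end ↦ end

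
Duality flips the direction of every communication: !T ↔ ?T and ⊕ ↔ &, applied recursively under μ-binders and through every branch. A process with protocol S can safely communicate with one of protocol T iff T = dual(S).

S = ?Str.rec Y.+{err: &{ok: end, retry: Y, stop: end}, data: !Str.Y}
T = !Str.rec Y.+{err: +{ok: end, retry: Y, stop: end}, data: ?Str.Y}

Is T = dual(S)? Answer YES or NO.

NO

?Str ‖ !Str  ok
  rec Y ‖ rec Y  ok (rec unchanged)
    +{err,data} ‖ +{err,data}  ✗ choice polarity not flipped — not dual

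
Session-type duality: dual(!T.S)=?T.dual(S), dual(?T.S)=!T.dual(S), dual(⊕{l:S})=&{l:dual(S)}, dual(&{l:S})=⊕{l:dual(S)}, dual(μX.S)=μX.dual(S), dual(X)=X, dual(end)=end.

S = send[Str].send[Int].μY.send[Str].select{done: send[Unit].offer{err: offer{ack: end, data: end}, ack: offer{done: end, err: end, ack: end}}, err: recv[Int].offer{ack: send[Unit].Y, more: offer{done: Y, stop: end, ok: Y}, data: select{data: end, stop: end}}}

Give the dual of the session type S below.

recv[Str].recv[Int].μY.recv[Str].offer{done: recv[Unit].select{err: select{ack: end, data: end}, ack: select{done: end, err: end, ack: end}}, err: send[Int].select{ack: recv[Unit].Y, more: select{done: Y, stop: end, ok: Y}, data: offer{data: end, stop: end}}}

send[Str] ↦ recv[Str]
  send[Int] ↦ recv[Int]
    μY ↦ μY  (rec unchanged)
      send[Str] ↦ recv[Str]
        select{done,err} ↦ offer{done,err}  (⊕→&)
          [done]
            send[Unit] ↦ recv[Unit]
              offer{err,ack} ↦ select{err,ack}  (external→internal)
                [err]
                  offer{ack,data} ↦ select{ack,data}  (external→internal)
                    [ack]
                      end self-dual
                    [data]
                      end self-dual
                [ack]
                  offer{done,err,ack} ↦ select{done,err,ack}  (external→internal)
                    [done]
                      end self-dual
                    [err]
                      end self-dual
                    [ack]
                      end self-dual
          [err]
            recv[Int] ↦ send[Int]
              offer{ack,more,data} ↦ select{ack,more,data}  (external→internal)
                [ack]
                  send[Unit] ↦ recv[Unit]
                    Y self-dual
                [more]
                  offer{done,stop,ok} ↦ select{done,stop,ok}  (external→internal)
                    [done]
                      Y self-dual
                    [stop]
                      end self-dual
                    [ok]
                      Y self-dual
                [data]
                  select{data,stop} ↦ offer{data,stop}  (⊕→&)
                    [data]
                      end self-dual
                    [stop]
                      end self-dual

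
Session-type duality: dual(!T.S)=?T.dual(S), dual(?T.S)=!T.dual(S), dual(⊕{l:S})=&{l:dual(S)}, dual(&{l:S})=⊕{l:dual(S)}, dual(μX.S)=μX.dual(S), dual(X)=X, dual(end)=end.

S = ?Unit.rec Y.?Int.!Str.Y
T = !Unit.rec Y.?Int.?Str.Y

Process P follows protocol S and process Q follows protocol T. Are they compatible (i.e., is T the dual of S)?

?Unit vs !Unit  ok
  rec Y vs rec Y  ok (rec unchanged)
    ?Int vs ?Int  ✗ same direction on both sides — not dual

NO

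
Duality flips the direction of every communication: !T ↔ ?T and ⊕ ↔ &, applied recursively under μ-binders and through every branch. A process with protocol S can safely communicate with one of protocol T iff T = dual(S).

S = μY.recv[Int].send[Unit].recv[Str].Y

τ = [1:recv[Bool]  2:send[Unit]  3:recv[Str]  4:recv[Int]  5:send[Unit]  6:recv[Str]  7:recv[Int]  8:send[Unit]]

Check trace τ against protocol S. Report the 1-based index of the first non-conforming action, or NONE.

@1 got recv[Bool], protocol expects recv[Int]  ✗

1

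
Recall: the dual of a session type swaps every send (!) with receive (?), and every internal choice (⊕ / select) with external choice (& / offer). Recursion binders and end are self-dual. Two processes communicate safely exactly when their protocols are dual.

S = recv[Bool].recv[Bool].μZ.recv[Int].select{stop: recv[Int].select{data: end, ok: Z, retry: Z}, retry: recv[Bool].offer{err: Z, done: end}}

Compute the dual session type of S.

recv[Bool] ↦ send[Bool]
  recv[Bool] ↦ send[Bool]
    μZ ↦ μZ  (rec unchanged)
      recv[Int] ↦ send[Int]
        select{stop,retry} ↦ offer{stop,retry}  (select→offer)
          • stop:
            recv[Int] ↦ send[Int]
              select{data,ok,retry} ↦ offer{data,ok,retry}  (select→offer)
                • data:
                  dual(end) = end
                • ok:
                  dual(Z) = Z
                • retry:
                  dual(Z) = Z
          • retry:
            recv[Bool] ↦ send[Bool]
              offer{err,done} ↦ select{err,done}  (external→internal)
                • err:
                  dual(Z) = Z
                • done:
                  dual(end) = end

send[Bool].send[Bool].μZ.send[Int].offer{stop: send[Int].offer{data: end, ok: Z, retry: Z}, retry: send[Bool].select{err: Z, done: end}}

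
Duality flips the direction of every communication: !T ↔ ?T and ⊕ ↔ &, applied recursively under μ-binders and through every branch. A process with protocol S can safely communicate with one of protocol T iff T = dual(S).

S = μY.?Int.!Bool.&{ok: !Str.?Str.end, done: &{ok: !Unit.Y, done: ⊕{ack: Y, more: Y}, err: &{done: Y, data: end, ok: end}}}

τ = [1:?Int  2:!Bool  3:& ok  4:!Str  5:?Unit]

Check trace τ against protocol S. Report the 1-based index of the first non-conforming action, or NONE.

[1] ?Int  match  state: !Bool.&{ok: !Str.?Str.end, done: &{ok: !Unit.μY.…, done: ⊕{ack: μY.…, more: μY.…}, err: &{done: μY.…, data: end, ok: end}}}
[2] !Bool  match  state: &{ok: !Str.?Str.end, done: &{ok: !Unit.μY.…, done: ⊕{ack: μY.…, more: μY.…}, err: &{done: μY.…, data: end, ok: end}}}
[3] & ok  match  state: !Str.?Str.end
[4] !Str  match  state: ?Str.end
[5] got ?Unit, protocol expects ?Str  ✗

5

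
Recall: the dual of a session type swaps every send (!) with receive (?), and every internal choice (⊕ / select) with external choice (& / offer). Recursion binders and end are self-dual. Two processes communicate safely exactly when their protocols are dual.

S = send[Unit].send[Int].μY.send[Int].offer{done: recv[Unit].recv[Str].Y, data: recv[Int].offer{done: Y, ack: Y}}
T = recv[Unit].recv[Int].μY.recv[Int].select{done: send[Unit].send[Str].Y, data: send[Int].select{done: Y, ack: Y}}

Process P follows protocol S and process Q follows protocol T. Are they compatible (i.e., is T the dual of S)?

YES

send[Unit] | recv[Unit]  match
  send[Int] | recv[Int]  match
    μY | μY  match (binder kept)
      send[Int] | recv[Int]  match
        offer{done,data} | select{done,data}  match label sets agree
          [done]
            recv[Unit] | send[Unit]  match
              recv[Str] | send[Str]  match
                Y | Y  match
          [data]
            recv[Int] | send[Int]  match
              offer{done,ack} | select{done,ack}  match label sets agree
                [done]
                  Y | Y  match
                [ack]
                  Y | Y  match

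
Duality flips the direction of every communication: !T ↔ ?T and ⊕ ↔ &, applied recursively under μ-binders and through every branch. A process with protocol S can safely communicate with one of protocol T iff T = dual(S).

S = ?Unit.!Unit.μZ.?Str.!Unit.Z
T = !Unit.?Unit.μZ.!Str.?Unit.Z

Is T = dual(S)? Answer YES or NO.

?Unit | !Unit  match
  !Unit | ?Unit  match
    μZ | μZ  match (μ self-dual)
      ?Str | !Str  match
        !Unit | ?Unit  match
          Z | Z  match

YES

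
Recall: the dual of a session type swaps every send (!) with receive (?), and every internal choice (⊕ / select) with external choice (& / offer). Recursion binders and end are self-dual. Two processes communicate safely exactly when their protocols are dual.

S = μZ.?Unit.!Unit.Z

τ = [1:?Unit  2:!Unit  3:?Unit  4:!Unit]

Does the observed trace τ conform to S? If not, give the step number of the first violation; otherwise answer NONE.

@1 ?Unit  ✓  cont: !Unit.μZ.…
@2 !Unit  ✓  cont: μZ.…
@3 ?Unit  ✓  cont: !Unit.μZ.…
@4 !Unit  ✓  cont: μZ.…
all 4 steps conform

NONE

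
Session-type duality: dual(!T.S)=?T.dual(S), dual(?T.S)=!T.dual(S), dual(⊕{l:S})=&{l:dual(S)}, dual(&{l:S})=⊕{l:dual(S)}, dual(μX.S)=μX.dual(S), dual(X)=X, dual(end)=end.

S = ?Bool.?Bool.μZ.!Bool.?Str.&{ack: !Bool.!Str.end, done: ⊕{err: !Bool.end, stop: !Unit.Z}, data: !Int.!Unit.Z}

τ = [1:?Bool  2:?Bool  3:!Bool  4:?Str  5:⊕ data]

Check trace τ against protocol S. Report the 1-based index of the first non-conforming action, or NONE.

5

step 1: ?Bool  ✓  residual = ?Bool.μZ.…
step 2: ?Bool  ✓  residual = μZ.…
step 3: !Bool  ✓  residual = ?Str.&{ack: !Bool.!Str.end, done: ⊕{err: !Bool.end, stop: !Unit.μZ.…}, data: !Int.!Unit.μZ.…}
step 4: ?Str  ✓  residual = &{ack: !Bool.!Str.end, done: ⊕{err: !Bool.end, stop: !Unit.μZ.…}, data: !Int.!Unit.μZ.…}
step 5: got ⊕ data, protocol expects & ack or & done or & data  ✗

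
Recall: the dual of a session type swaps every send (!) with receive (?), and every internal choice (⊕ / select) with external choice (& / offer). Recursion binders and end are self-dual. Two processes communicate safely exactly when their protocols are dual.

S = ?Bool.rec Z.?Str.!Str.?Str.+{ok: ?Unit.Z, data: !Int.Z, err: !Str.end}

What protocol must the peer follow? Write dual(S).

!Bool.rec Z.!Str.?Str.!Str.&{ok: !Unit.Z, data: ?Int.Z, err: ?Str.end}

?Bool ↦ !Bool
  rec Z ↦ rec Z  (μ self-dual)
    ?Str ↦ !Str
      !Str ↦ ?Str
        ?Str ↦ !Str
          +{ok,data,err} ↦ &{ok,data,err}  (internal→external)
            case ok:
              ?Unit ↦ !Unit
                dual(Z) = Z
            case data:
              !Int ↦ ?Int
                dual(Z) = Z
            case err:
              !Str ↦ ?Str
                dual(end) = end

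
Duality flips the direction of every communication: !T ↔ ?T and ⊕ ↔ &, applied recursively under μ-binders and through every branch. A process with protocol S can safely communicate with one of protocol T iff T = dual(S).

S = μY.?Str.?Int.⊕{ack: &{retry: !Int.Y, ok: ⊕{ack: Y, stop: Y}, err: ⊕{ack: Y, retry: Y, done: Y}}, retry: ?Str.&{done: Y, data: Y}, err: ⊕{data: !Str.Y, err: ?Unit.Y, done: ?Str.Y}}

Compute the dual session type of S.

μY = μY  (binder kept)
  ?Str = !Str
    ?Int = !Int
      ⊕{ack,retry,err} = &{ack,retry,err}  (select→offer)
        [ack]
          &{retry,ok,err} = ⊕{retry,ok,err}  (offer→select)
            [retry]
              !Int = ?Int
                dual(Y) = Y
            [ok]
              ⊕{ack,stop} = &{ack,stop}  (select→offer)
                [ack]
                  dual(Y) = Y
                [stop]
                  dual(Y) = Y
            [err]
              ⊕{ack,retry,done} = &{ack,retry,done}  (select→offer)
                [ack]
                  dual(Y) = Y
                [retry]
                  dual(Y) = Y
                [done]
                  dual(Y) = Y
        [retry]
          ?Str = !Str
            &{done,data} = ⊕{done,data}  (offer→select)
              [done]
                dual(Y) = Y
              [data]
                dual(Y) = Y
        [err]
          ⊕{data,err,done} = &{data,err,done}  (select→offer)
            [data]
              !Str = ?Str
                dual(Y) = Y
            [err]
              ?Unit = !Unit
                dual(Y) = Y
            [done]
              ?Str = !Str
                dual(Y) = Y

μY.!Str.!Int.&{ack: ⊕{retry: ?Int.Y, ok: &{ack: Y, stop: Y}, err: &{ack: Y, retry: Y, done: Y}}, retry: !Str.⊕{done: Y, data: Y}, err: &{data: ?Str.Y, err: !Unit.Y, done: !Str.Y}}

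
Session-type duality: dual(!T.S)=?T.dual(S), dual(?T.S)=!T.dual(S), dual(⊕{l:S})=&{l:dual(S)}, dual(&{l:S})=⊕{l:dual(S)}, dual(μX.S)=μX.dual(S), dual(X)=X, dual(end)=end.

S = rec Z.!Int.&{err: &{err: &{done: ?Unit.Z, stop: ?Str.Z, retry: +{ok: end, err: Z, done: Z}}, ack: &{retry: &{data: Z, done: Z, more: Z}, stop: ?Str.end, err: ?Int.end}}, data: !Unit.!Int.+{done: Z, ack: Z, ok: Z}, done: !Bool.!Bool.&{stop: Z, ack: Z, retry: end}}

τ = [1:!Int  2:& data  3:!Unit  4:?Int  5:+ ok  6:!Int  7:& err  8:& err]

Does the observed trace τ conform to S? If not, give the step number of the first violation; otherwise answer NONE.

4

@1 !Int  ✓  state: &{err: &{err: &{done: ?Unit.rec Z.…, stop: ?Str.rec Z.…, retry: +{ok: end, err: rec Z.…, done: rec Z.…}}, ack: &{retry: &{data: rec Z.…, done: rec Z.…, more: rec Z.…}, stop: ?Str.end, err: ?Int.end}}, data: !Unit.!Int.+{done: rec Z.…, ack: rec Z.…, ok: rec Z.…}, done: !Bool.!Bool.&{stop: rec Z.…, ack: rec Z.…, retry: end}}
@2 & data  ✓  state: !Unit.!Int.+{done: rec Z.…, ack: rec Z.…, ok: rec Z.…}
@3 !Unit  ✓  state: !Int.+{done: rec Z.…, ack: rec Z.…, ok: rec Z.…}
@4 got ?Int, protocol expects !Int  ✗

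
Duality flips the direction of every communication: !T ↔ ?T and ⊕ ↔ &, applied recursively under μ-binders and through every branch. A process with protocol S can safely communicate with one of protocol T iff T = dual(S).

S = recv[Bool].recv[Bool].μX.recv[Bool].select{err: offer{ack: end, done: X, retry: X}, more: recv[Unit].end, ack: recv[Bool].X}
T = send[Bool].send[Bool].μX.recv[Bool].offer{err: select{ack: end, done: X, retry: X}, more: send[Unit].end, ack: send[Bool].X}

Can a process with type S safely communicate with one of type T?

recv[Bool] | send[Bool]  match
  recv[Bool] | send[Bool]  match
    μX | μX  match (binder kept)
      recv[Bool] | recv[Bool]  ✗ same direction on both sides — not dual

NO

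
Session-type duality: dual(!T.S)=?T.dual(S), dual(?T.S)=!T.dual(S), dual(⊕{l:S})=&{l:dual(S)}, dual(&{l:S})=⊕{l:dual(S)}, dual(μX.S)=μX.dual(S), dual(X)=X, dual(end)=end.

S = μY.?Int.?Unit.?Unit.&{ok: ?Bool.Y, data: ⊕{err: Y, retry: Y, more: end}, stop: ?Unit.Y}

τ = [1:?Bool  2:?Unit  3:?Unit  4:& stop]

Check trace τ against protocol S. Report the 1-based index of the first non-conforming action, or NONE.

1

@1 got ?Bool, protocol expects ?Int  ✗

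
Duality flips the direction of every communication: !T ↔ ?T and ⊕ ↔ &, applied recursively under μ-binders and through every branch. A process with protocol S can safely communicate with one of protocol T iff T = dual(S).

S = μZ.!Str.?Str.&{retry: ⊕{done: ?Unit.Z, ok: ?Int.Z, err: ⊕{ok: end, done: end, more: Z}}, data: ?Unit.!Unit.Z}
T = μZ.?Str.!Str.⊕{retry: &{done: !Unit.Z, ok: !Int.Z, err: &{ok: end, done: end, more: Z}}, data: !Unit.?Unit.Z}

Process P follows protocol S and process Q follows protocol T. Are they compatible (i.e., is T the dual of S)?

YES

μZ ‖ μZ  ✓ (binder kept)
  !Str ‖ ?Str  ✓
    ?Str ‖ !Str  ✓
      &{retry,data} ‖ ⊕{retry,data}  ✓ label sets agree
        • retry:
          ⊕{done,ok,err} ‖ &{done,ok,err}  ✓ label sets agree
            • done:
              ?Unit ‖ !Unit  ✓
                Z ‖ Z  ✓
            • ok:
              ?Int ‖ !Int  ✓
                Z ‖ Z  ✓
            • err:
              ⊕{ok,done,more} ‖ &{ok,done,more}  ✓ label sets agree
                • ok:
                  end ‖ end  ✓
                • done:
                  end ‖ end  ✓
                • more:
                  Z ‖ Z  ✓
        • data:
          ?Unit ‖ !Unit  ✓
            !Unit ‖ ?Unit  ✓
              Z ‖ Z  ✓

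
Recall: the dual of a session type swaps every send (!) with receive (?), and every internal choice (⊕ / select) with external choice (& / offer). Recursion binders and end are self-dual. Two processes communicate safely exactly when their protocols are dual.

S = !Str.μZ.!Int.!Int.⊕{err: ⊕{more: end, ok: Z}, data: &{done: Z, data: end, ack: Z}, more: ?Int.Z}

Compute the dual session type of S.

!Str = ?Str
  μZ = μZ  (binder kept)
    !Int = ?Int
      !Int = ?Int
        ⊕{err,data,more} = &{err,data,more}  (⊕→&)
          [err]
            ⊕{more,ok} = &{more,ok}  (⊕→&)
              [more]
                end self-dual
              [ok]
                Z self-dual
          [data]
            &{done,data,ack} = ⊕{done,data,ack}  (offer→select)
              [done]
                Z self-dual
              [data]
                end self-dual
              [ack]
                Z self-dual
          [more]
            ?Int = !Int
              Z self-dual

?Str.μZ.?Int.?Int.&{err: &{more: end, ok: Z}, data: ⊕{done: Z, data: end, ack: Z}, more: !Int.Z}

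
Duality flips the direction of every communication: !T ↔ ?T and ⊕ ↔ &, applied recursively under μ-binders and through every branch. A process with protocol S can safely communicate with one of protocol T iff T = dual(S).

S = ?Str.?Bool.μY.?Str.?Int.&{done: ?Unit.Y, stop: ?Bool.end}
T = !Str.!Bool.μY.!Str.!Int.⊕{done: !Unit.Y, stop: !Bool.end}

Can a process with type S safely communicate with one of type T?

YES

?Str | !Str  ✓
  ?Bool | !Bool  ✓
    μY | μY  ✓ (rec unchanged)
      ?Str | !Str  ✓
        ?Int | !Int  ✓
          &{done,stop} | ⊕{done,stop}  ✓ label sets agree
            • done:
              ?Unit | !Unit  ✓
                Y | Y  ✓
            • stop:
              ?Bool | !Bool  ✓
                end | end  ✓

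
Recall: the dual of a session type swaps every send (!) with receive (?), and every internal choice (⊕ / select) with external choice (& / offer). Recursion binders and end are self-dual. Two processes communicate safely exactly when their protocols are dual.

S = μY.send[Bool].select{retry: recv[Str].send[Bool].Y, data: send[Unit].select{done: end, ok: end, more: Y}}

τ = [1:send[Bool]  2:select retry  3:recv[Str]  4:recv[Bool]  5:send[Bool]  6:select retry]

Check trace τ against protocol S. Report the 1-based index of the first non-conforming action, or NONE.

4

step 1: send[Bool]  ok  now at select{retry: recv[Str].send[Bool].μY.…, data: send[Unit].select{done: end, ok: end, more: μY.…}}
step 2: select retry  ok  now at recv[Str].send[Bool].μY.…
step 3: recv[Str]  ok  now at send[Bool].μY.…
step 4: got recv[Bool], protocol expects send[Bool]  ✗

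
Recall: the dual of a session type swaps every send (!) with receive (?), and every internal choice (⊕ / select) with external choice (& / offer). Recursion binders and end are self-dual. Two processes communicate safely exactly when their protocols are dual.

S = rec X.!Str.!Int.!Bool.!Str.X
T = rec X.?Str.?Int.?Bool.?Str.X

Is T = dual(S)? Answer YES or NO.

rec X | rec X  match (μ self-dual)
  !Str | ?Str  match
    !Int | ?Int  match
      !Bool | ?Bool  match
        !Str | ?Str  match
          X | X  match

YES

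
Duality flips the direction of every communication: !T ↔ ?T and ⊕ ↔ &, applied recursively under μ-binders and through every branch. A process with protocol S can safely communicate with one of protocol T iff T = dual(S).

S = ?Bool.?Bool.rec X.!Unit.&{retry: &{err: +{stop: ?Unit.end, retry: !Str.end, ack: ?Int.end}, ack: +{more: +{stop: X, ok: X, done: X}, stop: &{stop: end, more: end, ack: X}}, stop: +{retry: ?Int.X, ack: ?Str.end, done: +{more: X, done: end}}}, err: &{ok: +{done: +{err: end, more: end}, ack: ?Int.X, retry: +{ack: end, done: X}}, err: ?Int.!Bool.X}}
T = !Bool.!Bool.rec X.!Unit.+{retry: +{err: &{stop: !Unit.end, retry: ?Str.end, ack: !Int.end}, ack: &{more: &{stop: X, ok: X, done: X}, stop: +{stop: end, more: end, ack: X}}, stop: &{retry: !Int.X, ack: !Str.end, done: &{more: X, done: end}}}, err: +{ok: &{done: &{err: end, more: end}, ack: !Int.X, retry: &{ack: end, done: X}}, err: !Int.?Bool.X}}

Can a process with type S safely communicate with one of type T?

NO

?Bool | !Bool  ok
  ?Bool | !Bool  ok
    rec X | rec X  ok (rec unchanged)
      !Unit | !Unit  ✗ same direction on both sides — not dual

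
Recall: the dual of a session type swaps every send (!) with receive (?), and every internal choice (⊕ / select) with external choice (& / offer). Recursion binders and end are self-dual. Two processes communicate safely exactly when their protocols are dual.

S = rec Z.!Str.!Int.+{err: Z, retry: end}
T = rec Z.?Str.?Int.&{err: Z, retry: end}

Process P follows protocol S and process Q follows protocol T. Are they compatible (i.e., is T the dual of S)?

YES

rec Z | rec Z  match (rec unchanged)
  !Str | ?Str  match
    !Int | ?Int  match
      +{err,retry} | &{err,retry}  match labels match
        • err:
          Z | Z  match
        • retry:
          end | end  match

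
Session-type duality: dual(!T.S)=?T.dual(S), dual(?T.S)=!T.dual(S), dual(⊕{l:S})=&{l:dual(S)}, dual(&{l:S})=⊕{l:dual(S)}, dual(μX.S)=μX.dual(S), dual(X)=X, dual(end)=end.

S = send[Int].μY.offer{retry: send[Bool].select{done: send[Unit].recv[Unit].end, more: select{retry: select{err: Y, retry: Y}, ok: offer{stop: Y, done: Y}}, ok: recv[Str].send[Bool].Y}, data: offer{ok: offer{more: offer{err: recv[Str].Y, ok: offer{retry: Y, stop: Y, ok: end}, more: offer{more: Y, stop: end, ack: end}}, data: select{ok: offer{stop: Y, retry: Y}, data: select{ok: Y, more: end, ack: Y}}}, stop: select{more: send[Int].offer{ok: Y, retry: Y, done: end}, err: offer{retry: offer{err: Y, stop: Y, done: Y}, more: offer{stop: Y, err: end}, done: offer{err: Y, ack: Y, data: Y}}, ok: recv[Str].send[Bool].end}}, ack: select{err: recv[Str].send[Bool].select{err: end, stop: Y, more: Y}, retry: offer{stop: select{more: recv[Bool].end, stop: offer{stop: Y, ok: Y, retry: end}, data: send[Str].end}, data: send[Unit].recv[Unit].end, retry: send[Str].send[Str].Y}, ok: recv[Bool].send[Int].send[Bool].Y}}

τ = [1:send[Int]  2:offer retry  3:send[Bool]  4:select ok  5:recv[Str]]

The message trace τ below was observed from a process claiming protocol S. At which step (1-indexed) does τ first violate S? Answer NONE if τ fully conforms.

[1] send[Int]  ✓  residual = μY.…
[2] offer retry  ✓  residual = send[Bool].select{done: send[Unit].recv[Unit].end, more: select{retry: select{err: μY.…, retry: μY.…}, ok: offer{stop: μY.…, done: μY.…}}, ok: recv[Str].send[Bool].μY.…}
[3] send[Bool]  ✓  residual = select{done: send[Unit].recv[Unit].end, more: select{retry: select{err: μY.…, retry: μY.…}, ok: offer{stop: μY.…, done: μY.…}}, ok: recv[Str].send[Bool].μY.…}
[4] select ok  ✓  residual = recv[Str].send[Bool].μY.…
[5] recv[Str]  ✓  residual = send[Bool].μY.…
all 5 steps conform

NONE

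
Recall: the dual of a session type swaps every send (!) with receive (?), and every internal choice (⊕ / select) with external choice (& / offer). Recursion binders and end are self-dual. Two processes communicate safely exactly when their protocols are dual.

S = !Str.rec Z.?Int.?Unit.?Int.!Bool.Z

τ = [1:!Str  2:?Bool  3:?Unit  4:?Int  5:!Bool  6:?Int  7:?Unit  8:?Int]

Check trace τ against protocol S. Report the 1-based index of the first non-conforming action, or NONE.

@1 !Str  match  state: rec Z.…
@2 got ?Bool, protocol expects ?Int  ✗

2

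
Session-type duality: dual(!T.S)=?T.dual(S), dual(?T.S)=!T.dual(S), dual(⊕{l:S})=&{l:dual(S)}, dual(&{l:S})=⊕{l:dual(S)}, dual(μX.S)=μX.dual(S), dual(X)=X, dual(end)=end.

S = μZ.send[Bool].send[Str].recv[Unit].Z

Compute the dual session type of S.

μZ.recv[Bool].recv[Str].send[Unit].Z

μZ = μZ  (binder kept)
  send[Bool] = recv[Bool]
    send[Str] = recv[Str]
      recv[Unit] = send[Unit]
        dual(Z) = Z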